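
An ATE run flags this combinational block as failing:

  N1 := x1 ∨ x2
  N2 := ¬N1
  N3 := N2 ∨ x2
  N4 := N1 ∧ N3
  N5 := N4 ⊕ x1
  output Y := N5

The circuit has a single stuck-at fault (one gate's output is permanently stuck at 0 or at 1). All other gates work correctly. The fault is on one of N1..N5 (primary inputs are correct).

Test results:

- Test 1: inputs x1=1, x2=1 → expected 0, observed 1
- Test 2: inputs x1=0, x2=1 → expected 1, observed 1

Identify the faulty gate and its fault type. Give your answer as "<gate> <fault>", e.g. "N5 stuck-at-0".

Fault-free values for test 1 (x1=1, x2=1): N1=1, N2=0, N3=1, N4=1, N5=0, giving Y=0. Observed 1.
Test 1: faults giving observed 1 are {N1 stuck-at-0, N3 stuck-at-0, N4 stuck-at-0, N5 stuck-at-1}.
Test 2 (x1=0, x2=1): fault-free N1=1, N2=0, N3=1, N4=1, N5=1 → 1; observed 1. Eliminates N1 stuck-at-0, N3 stuck-at-0, N4 stuck-at-0.
Only N5 stuck-at-1 is consistent with every test.

N5 stuck-at-1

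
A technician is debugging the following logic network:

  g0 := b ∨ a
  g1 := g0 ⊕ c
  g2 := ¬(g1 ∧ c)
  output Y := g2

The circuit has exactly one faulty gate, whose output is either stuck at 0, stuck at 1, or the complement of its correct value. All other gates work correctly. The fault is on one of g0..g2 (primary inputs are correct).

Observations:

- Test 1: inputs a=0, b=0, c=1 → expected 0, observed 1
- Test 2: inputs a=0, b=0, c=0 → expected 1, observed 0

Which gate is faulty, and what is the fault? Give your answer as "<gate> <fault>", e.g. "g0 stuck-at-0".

Fault-free values for test 1 (a=0, b=0, c=1): g0=0, g1=1, g2=0, giving Y=0. Observed 1.
Test 1: faults giving observed 1 are {g0 stuck-at-1, g0 inverted output, g1 stuck-at-0, g1 inverted output, g2 stuck-at-1, g2 inverted output}.
Test 2 (a=0, b=0, c=0): fault-free g0=0, g1=0, g2=1 → 1; observed 0. Eliminates g0 stuck-at-1, g0 inverted output, g1 stuck-at-0, g1 inverted output, g2 stuck-at-1.
Only g2 inverted output is consistent with every test.

g2 inverted output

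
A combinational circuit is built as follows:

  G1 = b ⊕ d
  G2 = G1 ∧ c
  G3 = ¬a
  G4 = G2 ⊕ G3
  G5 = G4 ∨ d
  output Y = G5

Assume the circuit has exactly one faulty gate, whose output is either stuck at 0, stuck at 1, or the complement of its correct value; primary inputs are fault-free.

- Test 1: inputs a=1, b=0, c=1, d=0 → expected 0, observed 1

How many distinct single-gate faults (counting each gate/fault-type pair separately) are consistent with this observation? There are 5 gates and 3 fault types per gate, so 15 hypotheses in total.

Fault-free: G1=0, G2=0, G3=0, G4=0, G5=0 → 0. Observed 1.
  G1: stuck-at-1, inverted output ✓; others ✗
  G2: stuck-at-1, inverted output ✓; others ✗
  G3: stuck-at-1, inverted output ✓; others ✗
  G4: stuck-at-1, inverted output ✓; others ✗
  G5: stuck-at-1, inverted output ✓; others ✗
Consistent faults: {G1 stuck-at-1, G1 inverted output, G2 stuck-at-1, G2 inverted output, G3 stuck-at-1, G3 inverted output, G4 stuck-at-1, G4 inverted output, G5 stuck-at-1, G5 inverted output} — 10 in all.

10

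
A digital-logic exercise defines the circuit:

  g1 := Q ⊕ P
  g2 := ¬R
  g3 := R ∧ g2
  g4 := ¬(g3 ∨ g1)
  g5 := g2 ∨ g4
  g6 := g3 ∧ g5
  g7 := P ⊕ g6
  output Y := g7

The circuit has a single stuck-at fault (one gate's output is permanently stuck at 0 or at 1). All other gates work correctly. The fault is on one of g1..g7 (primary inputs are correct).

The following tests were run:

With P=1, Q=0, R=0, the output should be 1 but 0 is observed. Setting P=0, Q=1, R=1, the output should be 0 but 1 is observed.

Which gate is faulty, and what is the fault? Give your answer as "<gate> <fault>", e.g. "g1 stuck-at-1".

g6 stuck-at-1

Fault-free values for test 1 (P=1, Q=0, R=0): g1=1, g2=1, g3=0, g4=0, g5=1, g6=0, g7=1, giving Y=1. Observed 0.
Test 1: faults giving observed 0 are {g3 stuck-at-1, g6 stuck-at-1, g7 stuck-at-0}.
Test 2 (P=0, Q=1, R=1): fault-free g1=1, g2=0, g3=0, g4=0, g5=0, g6=0, g7=0 → 0; observed 1. Eliminates g3 stuck-at-1, g7 stuck-at-0.
Only g6 stuck-at-1 is consistent with every test.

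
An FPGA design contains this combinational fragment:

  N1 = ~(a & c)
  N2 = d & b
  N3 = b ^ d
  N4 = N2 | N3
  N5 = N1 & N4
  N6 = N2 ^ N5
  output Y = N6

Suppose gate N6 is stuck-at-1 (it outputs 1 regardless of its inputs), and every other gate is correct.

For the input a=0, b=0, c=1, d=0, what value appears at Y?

1

Propagate with N6 forced: N1=1, N2=0, N3=0, N4=0, N5=0, N6=1 [stuck-at-1].
So Y = 1. (Without the fault it would be 0.)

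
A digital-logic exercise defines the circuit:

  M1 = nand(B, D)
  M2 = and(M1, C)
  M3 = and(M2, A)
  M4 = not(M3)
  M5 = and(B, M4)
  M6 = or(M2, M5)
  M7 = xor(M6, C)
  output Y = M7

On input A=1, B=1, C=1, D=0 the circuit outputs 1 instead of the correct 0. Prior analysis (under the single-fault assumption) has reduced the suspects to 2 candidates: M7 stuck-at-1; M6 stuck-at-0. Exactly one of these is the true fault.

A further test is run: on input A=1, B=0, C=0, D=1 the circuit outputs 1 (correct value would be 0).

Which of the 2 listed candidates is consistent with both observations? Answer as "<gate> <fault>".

Evaluate each candidate on input A=1, B=0, C=0, D=1:
  M7 stuck-at-1: M1=1, M2=0, M3=0, M4=1, M5=0, M6=0, M7=1 [stuck-at-1] → 1 — matches
  M6 stuck-at-0: M1=1, M2=0, M3=0, M4=1, M5=0, M6=0 [stuck-at-0], M7=0 → 0 — eliminated
Only M7 stuck-at-1 reproduces the observed 1.

M7 stuck-at-1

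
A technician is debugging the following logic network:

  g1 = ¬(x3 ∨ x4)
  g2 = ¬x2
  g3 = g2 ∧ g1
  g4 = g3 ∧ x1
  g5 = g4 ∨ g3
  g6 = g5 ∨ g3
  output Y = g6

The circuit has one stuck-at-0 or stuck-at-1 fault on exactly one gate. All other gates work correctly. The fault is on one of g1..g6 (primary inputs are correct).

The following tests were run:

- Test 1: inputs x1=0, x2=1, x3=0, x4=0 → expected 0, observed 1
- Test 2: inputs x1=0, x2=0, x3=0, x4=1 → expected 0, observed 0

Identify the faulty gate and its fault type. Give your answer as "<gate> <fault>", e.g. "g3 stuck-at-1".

g2 stuck-at-1

Fault-free values for test 1 (x1=0, x2=1, x3=0, x4=0): g1=1, g2=0, g3=0, g4=0, g5=0, g6=0, giving Y=0. Observed 1.
Test 1: faults giving observed 1 are {g2 stuck-at-1, g3 stuck-at-1, g4 stuck-at-1, g5 stuck-at-1, g6 stuck-at-1}.
Test 2 (x1=0, x2=0, x3=0, x4=1): fault-free g1=0, g2=1, g3=0, g4=0, g5=0, g6=0 → 0; observed 0. Eliminates g3 stuck-at-1, g4 stuck-at-1, g5 stuck-at-1, g6 stuck-at-1.
Only g2 stuck-at-1 is consistent with every test.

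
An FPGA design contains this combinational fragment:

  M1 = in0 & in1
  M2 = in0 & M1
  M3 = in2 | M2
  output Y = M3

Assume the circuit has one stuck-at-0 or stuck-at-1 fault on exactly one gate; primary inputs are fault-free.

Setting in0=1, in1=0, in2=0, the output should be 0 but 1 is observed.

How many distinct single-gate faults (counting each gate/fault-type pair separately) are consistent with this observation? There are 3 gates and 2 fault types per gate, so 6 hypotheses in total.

3

Fault-free: M1=0, M2=0, M3=0 → 0. Observed 1.
  M1 stuck-at-0: output 0 ✗
  M1 stuck-at-1: output 1 ✓
  M2 stuck-at-0: output 0 ✗
  M2 stuck-at-1: output 1 ✓
  M3 stuck-at-0: output 0 ✗
  M3 stuck-at-1: output 1 ✓
Consistent faults: {M1 stuck-at-1, M2 stuck-at-1, M3 stuck-at-1} — 3 in all.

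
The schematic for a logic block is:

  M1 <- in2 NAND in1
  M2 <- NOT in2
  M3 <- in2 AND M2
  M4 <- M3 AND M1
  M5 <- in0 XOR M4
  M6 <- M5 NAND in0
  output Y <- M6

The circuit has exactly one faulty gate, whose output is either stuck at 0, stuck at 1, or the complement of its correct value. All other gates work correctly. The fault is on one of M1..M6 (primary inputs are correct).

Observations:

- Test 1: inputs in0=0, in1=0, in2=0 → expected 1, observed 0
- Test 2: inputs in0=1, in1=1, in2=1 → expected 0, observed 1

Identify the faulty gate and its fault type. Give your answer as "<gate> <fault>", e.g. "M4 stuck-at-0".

M6 inverted output

Fault-free values for test 1 (in0=0, in1=0, in2=0): M1=1, M2=1, M3=0, M4=0, M5=0, M6=1, giving Y=1. Observed 0.
Test 1: faults giving observed 0 are {M6 stuck-at-0, M6 inverted output}.
Test 2 (in0=1, in1=1, in2=1): fault-free M1=0, M2=0, M3=0, M4=0, M5=1, M6=0 → 0; observed 1. Eliminates M6 stuck-at-0.
Only M6 inverted output is consistent with every test.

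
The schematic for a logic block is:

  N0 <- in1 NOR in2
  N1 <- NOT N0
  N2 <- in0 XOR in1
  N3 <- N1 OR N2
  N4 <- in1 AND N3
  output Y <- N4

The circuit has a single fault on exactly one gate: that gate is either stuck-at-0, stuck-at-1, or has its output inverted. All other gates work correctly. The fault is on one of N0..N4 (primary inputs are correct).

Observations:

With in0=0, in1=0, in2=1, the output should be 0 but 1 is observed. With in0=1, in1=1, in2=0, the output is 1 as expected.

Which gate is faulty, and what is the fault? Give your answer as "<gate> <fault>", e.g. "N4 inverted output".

N4 stuck-at-1

Fault-free values for test 1 (in0=0, in1=0, in2=1): N0=0, N1=1, N2=0, N3=1, N4=0, giving Y=0. Observed 1.
Test 1: faults giving observed 1 are {N4 stuck-at-1, N4 inverted output}.
Test 2 (in0=1, in1=1, in2=0): fault-free N0=0, N1=1, N2=0, N3=1, N4=1 → 1; observed 1. Eliminates N4 inverted output.
Only N4 stuck-at-1 is consistent with every test.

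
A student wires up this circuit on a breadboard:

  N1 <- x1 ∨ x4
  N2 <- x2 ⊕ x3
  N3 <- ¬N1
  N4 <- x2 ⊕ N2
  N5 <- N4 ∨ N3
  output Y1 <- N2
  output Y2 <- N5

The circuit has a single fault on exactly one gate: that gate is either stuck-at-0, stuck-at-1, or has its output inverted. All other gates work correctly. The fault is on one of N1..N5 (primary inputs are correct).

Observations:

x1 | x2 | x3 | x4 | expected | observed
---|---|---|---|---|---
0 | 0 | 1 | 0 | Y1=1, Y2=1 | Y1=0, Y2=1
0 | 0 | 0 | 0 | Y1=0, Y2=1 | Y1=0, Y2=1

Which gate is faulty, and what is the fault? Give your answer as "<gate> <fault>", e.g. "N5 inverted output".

Fault-free values for test 1 (x1=0, x2=0, x3=1, x4=0): N1=0, N2=1, N3=1, N4=1, N5=1, giving Y1=1, Y2=1. Observed Y1=0, Y2=1.
Test 1: faults giving observed Y1=0, Y2=1 are {N2 stuck-at-0, N2 inverted output}.
Test 2 (x1=0, x2=0, x3=0, x4=0): fault-free N1=0, N2=0, N3=1, N4=0, N5=1 → Y1=0, Y2=1; observed Y1=0, Y2=1. Eliminates N2 inverted output.
Only N2 stuck-at-0 is consistent with every test.

N2 stuck-at-0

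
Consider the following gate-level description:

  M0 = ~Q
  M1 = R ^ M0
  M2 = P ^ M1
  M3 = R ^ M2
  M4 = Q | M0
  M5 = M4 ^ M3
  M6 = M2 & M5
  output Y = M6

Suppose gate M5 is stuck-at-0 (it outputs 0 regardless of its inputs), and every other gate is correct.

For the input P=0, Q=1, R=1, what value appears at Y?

Propagate with M5 forced: M0=0, M1=1, M2=1, M3=0, M4=1, M5=0 [stuck-at-0], M6=0.
So Y = 0. (Without the fault it would be 1.)

0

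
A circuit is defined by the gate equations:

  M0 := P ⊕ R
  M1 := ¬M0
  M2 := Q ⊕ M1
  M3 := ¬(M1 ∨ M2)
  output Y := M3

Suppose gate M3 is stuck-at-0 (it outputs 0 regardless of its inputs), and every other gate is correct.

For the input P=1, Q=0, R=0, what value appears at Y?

Propagate with M3 forced: M0=1, M1=0, M2=0, M3=0 [stuck-at-0].
So Y = 0. (Without the fault it would be 1.)

0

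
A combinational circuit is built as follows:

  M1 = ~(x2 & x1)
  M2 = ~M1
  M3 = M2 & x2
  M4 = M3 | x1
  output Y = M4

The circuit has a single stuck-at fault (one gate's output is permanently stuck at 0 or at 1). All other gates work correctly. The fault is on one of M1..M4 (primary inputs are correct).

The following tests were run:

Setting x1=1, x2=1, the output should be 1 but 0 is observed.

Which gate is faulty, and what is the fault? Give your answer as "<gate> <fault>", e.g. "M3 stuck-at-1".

M4 stuck-at-0

Fault-free values for test 1 (x1=1, x2=1): M1=0, M2=1, M3=1, M4=1, giving Y=1. Observed 0.
Test 1: faults giving observed 0 are {M4 stuck-at-0}.
Only M4 stuck-at-0 is consistent with every test.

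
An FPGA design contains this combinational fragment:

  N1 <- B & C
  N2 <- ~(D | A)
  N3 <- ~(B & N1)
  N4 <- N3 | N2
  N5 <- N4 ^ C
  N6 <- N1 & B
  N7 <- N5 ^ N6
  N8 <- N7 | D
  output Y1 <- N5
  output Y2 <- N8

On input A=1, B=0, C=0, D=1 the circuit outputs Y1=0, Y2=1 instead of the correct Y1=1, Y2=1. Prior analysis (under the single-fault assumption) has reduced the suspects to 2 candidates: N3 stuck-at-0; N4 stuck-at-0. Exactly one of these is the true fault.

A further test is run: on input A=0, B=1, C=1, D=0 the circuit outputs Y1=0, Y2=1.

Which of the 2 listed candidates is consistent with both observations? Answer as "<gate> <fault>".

N3 stuck-at-0

Evaluate each candidate on input A=0, B=1, C=1, D=0:
  N3 stuck-at-0: N1=1, N2=1, N3=0 [stuck-at-0], N4=1, N5=0, N6=1, N7=1, N8=1 → Y1=0, Y2=1 — matches
  N4 stuck-at-0: N1=1, N2=1, N3=0, N4=0 [stuck-at-0], N5=1, N6=1, N7=0, N8=0 → Y1=1, Y2=0 — eliminated
Only N3 stuck-at-0 reproduces the observed Y1=0, Y2=1.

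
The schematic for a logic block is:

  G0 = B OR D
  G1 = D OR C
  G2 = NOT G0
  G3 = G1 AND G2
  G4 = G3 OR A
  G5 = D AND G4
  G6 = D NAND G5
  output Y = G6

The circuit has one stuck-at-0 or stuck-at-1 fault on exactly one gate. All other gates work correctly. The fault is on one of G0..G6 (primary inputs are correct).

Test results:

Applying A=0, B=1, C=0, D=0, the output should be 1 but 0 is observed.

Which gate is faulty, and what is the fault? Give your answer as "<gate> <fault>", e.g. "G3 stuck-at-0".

G6 stuck-at-0

Fault-free values for test 1 (A=0, B=1, C=0, D=0): G0=1, G1=0, G2=0, G3=0, G4=0, G5=0, G6=1, giving Y=1. Observed 0.
Test 1: faults giving observed 0 are {G6 stuck-at-0}.
Only G6 stuck-at-0 is consistent with every test.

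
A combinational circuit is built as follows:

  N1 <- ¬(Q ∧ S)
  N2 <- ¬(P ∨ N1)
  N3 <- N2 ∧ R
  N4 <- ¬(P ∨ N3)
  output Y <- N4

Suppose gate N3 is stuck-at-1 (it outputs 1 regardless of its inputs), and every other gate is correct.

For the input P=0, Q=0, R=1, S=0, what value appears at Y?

0

Propagate with N3 forced: N1=1, N2=0, N3=1 [stuck-at-1], N4=0.
So Y = 0. (Without the fault it would be 1.)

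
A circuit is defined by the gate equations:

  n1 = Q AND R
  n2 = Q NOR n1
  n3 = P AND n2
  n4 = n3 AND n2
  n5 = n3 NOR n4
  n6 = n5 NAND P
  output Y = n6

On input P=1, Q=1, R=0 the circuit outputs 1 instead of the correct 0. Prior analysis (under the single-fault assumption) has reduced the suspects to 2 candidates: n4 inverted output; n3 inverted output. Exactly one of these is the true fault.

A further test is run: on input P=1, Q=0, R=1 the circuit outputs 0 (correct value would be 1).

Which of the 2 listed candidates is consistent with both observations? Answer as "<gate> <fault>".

n3 inverted output

Evaluate each candidate on input P=1, Q=0, R=1:
  n4 inverted output: n1=0, n2=1, n3=1, n4=0 [inverted output], n5=0, n6=1 → 1 — eliminated
  n3 inverted output: n1=0, n2=1, n3=0 [inverted output], n4=0, n5=1, n6=0 → 0 — matches
Only n3 inverted output reproduces the observed 0.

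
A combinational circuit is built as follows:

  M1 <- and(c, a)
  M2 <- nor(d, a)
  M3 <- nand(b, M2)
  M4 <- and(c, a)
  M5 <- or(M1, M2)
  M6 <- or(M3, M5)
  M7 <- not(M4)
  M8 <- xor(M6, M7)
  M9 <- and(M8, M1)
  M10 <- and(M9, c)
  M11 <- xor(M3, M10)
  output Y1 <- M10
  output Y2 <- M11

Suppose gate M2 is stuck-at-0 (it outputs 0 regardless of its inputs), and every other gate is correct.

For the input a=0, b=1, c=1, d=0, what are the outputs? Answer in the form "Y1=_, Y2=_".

Y1=0, Y2=1

Propagate with M2 forced: M1=0, M2=0 [stuck-at-0], M3=1, M4=0, M5=0, M6=1, M7=1, M8=0, M9=0, M10=0, M11=1.
So the outputs are Y1=0, Y2=1. (Without the fault they would be Y1=0, Y2=0.)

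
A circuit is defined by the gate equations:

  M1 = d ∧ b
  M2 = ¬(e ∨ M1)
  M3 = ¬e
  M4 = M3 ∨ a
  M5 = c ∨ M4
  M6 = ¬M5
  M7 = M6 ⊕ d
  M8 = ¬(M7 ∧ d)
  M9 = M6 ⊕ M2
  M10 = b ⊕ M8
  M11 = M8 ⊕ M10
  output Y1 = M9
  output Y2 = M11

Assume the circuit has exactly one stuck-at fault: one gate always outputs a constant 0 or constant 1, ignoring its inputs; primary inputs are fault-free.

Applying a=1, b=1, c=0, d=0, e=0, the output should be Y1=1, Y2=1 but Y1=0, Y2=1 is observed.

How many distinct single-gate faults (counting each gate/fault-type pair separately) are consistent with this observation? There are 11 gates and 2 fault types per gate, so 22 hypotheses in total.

Fault-free: M1=0, M2=1, M3=1, M4=1, M5=1, M6=0, M7=0, M8=1, M9=1, M10=0, M11=1 → Y1=1, Y2=1. Observed Y1=0, Y2=1.
  M1: stuck-at-1 ✓; others ✗
  M2: stuck-at-0 ✓; others ✗
  M3: none of the 2 fault types match ✗
  M4: stuck-at-0 ✓; others ✗
  M5: stuck-at-0 ✓; others ✗
  M6: stuck-at-1 ✓; others ✗
  M7: none of the 2 fault types match ✗
  M8: none of the 2 fault types match ✗
  M9: stuck-at-0 ✓; others ✗
  M10: none of the 2 fault types match ✗
  M11: none of the 2 fault types match ✗
Consistent faults: {M1 stuck-at-1, M2 stuck-at-0, M4 stuck-at-0, M5 stuck-at-0, M6 stuck-at-1, M9 stuck-at-0} — 6 in all.

6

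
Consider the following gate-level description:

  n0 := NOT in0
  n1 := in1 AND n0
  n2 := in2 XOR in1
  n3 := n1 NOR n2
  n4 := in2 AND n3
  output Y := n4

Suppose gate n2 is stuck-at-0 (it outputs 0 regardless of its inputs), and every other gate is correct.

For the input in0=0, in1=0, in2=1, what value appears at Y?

1

Propagate with n2 forced: n0=1, n1=0, n2=0 [stuck-at-0], n3=1, n4=1.
So Y = 1. (Without the fault it would be 0.)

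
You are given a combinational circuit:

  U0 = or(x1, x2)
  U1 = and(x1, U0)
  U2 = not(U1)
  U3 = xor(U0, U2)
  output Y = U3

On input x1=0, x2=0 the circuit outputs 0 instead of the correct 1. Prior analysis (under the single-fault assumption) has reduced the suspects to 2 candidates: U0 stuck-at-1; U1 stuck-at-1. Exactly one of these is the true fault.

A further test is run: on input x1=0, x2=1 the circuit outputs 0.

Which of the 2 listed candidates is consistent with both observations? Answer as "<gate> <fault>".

Evaluate each candidate on input x1=0, x2=1:
  U0 stuck-at-1: U0=1 [stuck-at-1], U1=0, U2=1, U3=0 → 0 — matches
  U1 stuck-at-1: U0=1, U1=1 [stuck-at-1], U2=0, U3=1 → 1 — eliminated
Only U0 stuck-at-1 reproduces the observed 0.

U0 stuck-at-1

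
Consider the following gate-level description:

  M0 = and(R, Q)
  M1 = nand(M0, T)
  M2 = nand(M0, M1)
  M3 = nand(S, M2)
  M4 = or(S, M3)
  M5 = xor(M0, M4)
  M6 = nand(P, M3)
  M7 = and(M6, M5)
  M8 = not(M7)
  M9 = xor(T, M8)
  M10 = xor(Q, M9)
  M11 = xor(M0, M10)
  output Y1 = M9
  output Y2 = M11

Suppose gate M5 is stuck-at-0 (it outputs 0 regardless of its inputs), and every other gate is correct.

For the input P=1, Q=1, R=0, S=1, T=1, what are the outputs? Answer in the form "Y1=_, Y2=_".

Propagate with M5 forced: M0=0, M1=1, M2=1, M3=0, M4=1, M5=0 [stuck-at-0], M6=1, M7=0, M8=1, M9=0, M10=1, M11=1.
So the outputs are Y1=0, Y2=1. (Without the fault they would be Y1=1, Y2=0.)

Y1=0, Y2=1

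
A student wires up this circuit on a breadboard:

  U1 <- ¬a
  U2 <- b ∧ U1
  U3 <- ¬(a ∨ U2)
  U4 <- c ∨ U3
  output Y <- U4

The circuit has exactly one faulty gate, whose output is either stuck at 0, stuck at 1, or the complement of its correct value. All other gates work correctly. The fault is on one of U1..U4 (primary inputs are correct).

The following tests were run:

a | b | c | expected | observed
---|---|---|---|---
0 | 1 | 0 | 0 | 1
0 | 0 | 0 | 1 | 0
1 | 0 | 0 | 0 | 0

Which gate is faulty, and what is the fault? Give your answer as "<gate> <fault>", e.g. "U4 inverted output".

Fault-free values for test 1 (a=0, b=1, c=0): U1=1, U2=1, U3=0, U4=0, giving Y=0. Observed 1.
Test 1: faults giving observed 1 are {U1 stuck-at-0, U1 inverted output, U2 stuck-at-0, U2 inverted output, U3 stuck-at-1, U3 inverted output, U4 stuck-at-1, U4 inverted output}.
Test 2 (a=0, b=0, c=0): fault-free U1=1, U2=0, U3=1, U4=1 → 1; observed 0. Eliminates U1 stuck-at-0, U1 inverted output, U2 stuck-at-0, U3 stuck-at-1, U4 stuck-at-1.
Test 3 (a=1, b=0, c=0): fault-free U1=0, U2=0, U3=0, U4=0 → 0; observed 0. Eliminates U3 inverted output, U4 inverted output.
Only U2 inverted output is consistent with every test.

U2 inverted output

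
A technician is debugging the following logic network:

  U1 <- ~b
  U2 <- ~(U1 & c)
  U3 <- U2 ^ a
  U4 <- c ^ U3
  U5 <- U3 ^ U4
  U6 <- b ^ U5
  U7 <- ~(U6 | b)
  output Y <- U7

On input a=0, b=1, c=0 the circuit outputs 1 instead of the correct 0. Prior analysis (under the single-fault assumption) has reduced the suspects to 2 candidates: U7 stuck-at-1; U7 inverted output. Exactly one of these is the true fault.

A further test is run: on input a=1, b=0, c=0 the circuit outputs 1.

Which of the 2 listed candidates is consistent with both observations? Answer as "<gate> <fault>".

U7 stuck-at-1

Evaluate each candidate on input a=1, b=0, c=0:
  U7 stuck-at-1: U1=1, U2=1, U3=0, U4=0, U5=0, U6=0, U7=1 [stuck-at-1] → 1 — matches
  U7 inverted output: U1=1, U2=1, U3=0, U4=0, U5=0, U6=0, U7=0 [inverted output] → 0 — eliminated
Only U7 stuck-at-1 reproduces the observed 1.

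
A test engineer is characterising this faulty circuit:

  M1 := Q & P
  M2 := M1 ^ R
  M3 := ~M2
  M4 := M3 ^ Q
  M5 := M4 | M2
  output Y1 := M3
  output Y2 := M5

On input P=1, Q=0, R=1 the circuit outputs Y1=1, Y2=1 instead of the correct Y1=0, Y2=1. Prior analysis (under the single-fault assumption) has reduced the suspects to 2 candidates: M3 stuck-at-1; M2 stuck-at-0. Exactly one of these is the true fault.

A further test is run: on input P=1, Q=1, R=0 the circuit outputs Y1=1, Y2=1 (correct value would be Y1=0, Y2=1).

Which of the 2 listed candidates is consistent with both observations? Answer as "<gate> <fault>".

Evaluate each candidate on input P=1, Q=1, R=0:
  M3 stuck-at-1: M1=1, M2=1, M3=1 [stuck-at-1], M4=0, M5=1 → Y1=1, Y2=1 — matches
  M2 stuck-at-0: M1=1, M2=0 [stuck-at-0], M3=1, M4=0, M5=0 → Y1=1, Y2=0 — eliminated
Only M3 stuck-at-1 reproduces the observed Y1=1, Y2=1.

M3 stuck-at-1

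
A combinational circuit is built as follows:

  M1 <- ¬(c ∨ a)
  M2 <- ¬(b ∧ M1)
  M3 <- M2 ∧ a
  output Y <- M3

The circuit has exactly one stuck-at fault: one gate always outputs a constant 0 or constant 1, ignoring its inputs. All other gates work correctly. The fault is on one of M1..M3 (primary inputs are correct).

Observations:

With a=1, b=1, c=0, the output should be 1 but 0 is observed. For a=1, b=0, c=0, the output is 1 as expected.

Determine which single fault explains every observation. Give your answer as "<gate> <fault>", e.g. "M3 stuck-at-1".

M1 stuck-at-1

Fault-free values for test 1 (a=1, b=1, c=0): M1=0, M2=1, M3=1, giving Y=1. Observed 0.
Test 1: faults giving observed 0 are {M1 stuck-at-1, M2 stuck-at-0, M3 stuck-at-0}.
Test 2 (a=1, b=0, c=0): fault-free M1=0, M2=1, M3=1 → 1; observed 1. Eliminates M2 stuck-at-0, M3 stuck-at-0.
Only M1 stuck-at-1 is consistent with every test.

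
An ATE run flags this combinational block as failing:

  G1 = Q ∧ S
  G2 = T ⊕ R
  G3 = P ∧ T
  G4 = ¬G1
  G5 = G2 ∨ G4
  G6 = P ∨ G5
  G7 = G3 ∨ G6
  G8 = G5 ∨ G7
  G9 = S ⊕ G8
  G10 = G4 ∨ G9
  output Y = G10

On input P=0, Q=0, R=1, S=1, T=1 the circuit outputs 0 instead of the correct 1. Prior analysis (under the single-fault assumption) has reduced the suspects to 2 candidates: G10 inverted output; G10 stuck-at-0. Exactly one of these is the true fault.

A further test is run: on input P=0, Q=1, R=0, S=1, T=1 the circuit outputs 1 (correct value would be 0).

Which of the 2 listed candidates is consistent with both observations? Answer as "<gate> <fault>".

Evaluate each candidate on input P=0, Q=1, R=0, S=1, T=1:
  G10 inverted output: G1=1, G2=1, G3=0, G4=0, G5=1, G6=1, G7=1, G8=1, G9=0, G10=1 [inverted output] → 1 — matches
  G10 stuck-at-0: G1=1, G2=1, G3=0, G4=0, G5=1, G6=1, G7=1, G8=1, G9=0, G10=0 [stuck-at-0] → 0 — eliminated
Only G10 inverted output reproduces the observed 1.

G10 inverted output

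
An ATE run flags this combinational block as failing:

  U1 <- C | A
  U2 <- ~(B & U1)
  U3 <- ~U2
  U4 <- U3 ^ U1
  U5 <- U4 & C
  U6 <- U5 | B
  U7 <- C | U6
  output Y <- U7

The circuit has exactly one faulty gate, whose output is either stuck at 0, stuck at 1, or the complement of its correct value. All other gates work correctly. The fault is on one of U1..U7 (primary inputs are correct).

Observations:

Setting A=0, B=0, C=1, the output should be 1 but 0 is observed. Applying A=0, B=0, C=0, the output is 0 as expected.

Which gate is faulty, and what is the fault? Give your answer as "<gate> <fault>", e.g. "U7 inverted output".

Fault-free values for test 1 (A=0, B=0, C=1): U1=1, U2=1, U3=0, U4=1, U5=1, U6=1, U7=1, giving Y=1. Observed 0.
Test 1: faults giving observed 0 are {U7 stuck-at-0, U7 inverted output}.
Test 2 (A=0, B=0, C=0): fault-free U1=0, U2=1, U3=0, U4=0, U5=0, U6=0, U7=0 → 0; observed 0. Eliminates U7 inverted output.
Only U7 stuck-at-0 is consistent with every test.

U7 stuck-at-0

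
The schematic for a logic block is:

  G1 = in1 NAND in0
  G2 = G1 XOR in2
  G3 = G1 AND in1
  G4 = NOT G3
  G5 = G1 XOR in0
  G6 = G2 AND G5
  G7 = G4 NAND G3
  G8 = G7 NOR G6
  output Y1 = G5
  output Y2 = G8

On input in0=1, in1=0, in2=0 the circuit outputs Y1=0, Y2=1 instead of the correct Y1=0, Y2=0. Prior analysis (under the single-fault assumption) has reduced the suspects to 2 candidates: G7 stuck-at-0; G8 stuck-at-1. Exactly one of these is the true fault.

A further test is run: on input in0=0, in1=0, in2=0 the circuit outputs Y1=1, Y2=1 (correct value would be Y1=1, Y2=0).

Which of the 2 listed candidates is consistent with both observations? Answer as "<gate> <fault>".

Evaluate each candidate on input in0=0, in1=0, in2=0:
  G7 stuck-at-0: G1=1, G2=1, G3=0, G4=1, G5=1, G6=1, G7=0 [stuck-at-0], G8=0 → Y1=1, Y2=0 — eliminated
  G8 stuck-at-1: G1=1, G2=1, G3=0, G4=1, G5=1, G6=1, G7=1, G8=1 [stuck-at-1] → Y1=1, Y2=1 — matches
Only G8 stuck-at-1 reproduces the observed Y1=1, Y2=1.

G8 stuck-at-1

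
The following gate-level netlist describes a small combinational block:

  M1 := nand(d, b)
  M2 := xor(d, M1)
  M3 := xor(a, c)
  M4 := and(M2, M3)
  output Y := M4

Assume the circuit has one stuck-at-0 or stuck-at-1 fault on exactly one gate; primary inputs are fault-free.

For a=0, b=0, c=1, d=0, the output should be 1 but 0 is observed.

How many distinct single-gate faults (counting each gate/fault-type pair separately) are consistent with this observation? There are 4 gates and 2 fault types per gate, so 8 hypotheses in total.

4

Fault-free: M1=1, M2=1, M3=1, M4=1 → 1. Observed 0.
  M1 stuck-at-0: output 0 ✓
  M1 stuck-at-1: output 1 ✗
  M2 stuck-at-0: output 0 ✓
  M2 stuck-at-1: output 1 ✗
  M3 stuck-at-0: output 0 ✓
  M3 stuck-at-1: output 1 ✗
  M4 stuck-at-0: output 0 ✓
  M4 stuck-at-1: output 1 ✗
Consistent faults: {M1 stuck-at-0, M2 stuck-at-0, M3 stuck-at-0, M4 stuck-at-0} — 4 in all.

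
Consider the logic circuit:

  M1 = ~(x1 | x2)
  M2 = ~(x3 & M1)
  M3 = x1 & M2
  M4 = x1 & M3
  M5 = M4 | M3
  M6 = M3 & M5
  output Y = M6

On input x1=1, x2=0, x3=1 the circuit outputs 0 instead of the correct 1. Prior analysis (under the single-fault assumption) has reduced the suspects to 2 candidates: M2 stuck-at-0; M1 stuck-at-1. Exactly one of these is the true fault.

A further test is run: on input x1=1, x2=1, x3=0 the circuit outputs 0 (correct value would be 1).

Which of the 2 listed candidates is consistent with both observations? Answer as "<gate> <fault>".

M2 stuck-at-0

Evaluate each candidate on input x1=1, x2=1, x3=0:
  M2 stuck-at-0: M1=0, M2=0 [stuck-at-0], M3=0, M4=0, M5=0, M6=0 → 0 — matches
  M1 stuck-at-1: M1=1 [stuck-at-1], M2=1, M3=1, M4=1, M5=1, M6=1 → 1 — eliminated
Only M2 stuck-at-0 reproduces the observed 0.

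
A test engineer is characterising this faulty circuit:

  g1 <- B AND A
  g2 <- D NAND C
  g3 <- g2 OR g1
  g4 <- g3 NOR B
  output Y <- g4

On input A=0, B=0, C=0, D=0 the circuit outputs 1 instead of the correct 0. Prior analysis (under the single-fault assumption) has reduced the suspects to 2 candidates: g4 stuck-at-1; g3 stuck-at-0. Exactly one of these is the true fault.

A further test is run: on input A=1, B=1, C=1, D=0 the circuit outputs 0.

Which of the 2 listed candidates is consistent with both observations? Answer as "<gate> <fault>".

Evaluate each candidate on input A=1, B=1, C=1, D=0:
  g4 stuck-at-1: g1=1, g2=1, g3=1, g4=1 [stuck-at-1] → 1 — eliminated
  g3 stuck-at-0: g1=1, g2=1, g3=0 [stuck-at-0], g4=0 → 0 — matches
Only g3 stuck-at-0 reproduces the observed 0.

g3 stuck-at-0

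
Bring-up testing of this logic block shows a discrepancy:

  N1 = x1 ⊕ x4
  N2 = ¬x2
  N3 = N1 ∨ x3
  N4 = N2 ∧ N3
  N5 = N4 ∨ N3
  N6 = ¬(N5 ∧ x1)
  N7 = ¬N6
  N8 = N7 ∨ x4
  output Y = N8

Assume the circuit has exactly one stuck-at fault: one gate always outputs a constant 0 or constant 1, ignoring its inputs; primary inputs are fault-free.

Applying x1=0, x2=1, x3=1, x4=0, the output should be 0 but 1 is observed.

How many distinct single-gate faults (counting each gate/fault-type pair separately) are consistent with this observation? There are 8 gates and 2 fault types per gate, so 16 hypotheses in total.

Fault-free: N1=0, N2=0, N3=1, N4=0, N5=1, N6=1, N7=0, N8=0 → 0. Observed 1.
  N1: none of the 2 fault types match ✗
  N2: none of the 2 fault types match ✗
  N3: none of the 2 fault types match ✗
  N4: none of the 2 fault types match ✗
  N5: none of the 2 fault types match ✗
  N6: stuck-at-0 ✓; others ✗
  N7: stuck-at-1 ✓; others ✗
  N8: stuck-at-1 ✓; others ✗
Consistent faults: {N6 stuck-at-0, N7 stuck-at-1, N8 stuck-at-1} — 3 in all.

3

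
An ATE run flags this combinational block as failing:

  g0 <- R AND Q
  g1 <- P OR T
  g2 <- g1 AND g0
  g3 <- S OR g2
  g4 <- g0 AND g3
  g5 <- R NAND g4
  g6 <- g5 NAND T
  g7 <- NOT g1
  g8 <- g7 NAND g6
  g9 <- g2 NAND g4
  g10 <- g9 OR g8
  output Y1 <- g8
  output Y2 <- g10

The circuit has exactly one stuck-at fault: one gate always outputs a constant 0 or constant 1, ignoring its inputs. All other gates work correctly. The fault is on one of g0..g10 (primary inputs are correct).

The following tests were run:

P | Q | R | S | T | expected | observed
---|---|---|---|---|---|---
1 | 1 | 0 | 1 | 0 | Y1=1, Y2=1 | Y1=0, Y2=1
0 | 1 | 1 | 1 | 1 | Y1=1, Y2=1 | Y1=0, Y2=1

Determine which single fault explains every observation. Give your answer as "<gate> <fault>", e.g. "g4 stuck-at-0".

g1 stuck-at-0

Fault-free values for test 1 (P=1, Q=1, R=0, S=1, T=0): g0=0, g1=1, g2=0, g3=1, g4=0, g5=1, g6=1, g7=0, g8=1, g9=1, g10=1, giving Y1=1, Y2=1. Observed Y1=0, Y2=1.
Test 1: faults giving observed Y1=0, Y2=1 are {g1 stuck-at-0, g7 stuck-at-1, g8 stuck-at-0}.
Test 2 (P=0, Q=1, R=1, S=1, T=1): fault-free g0=1, g1=1, g2=1, g3=1, g4=1, g5=0, g6=1, g7=0, g8=1, g9=0, g10=1 → Y1=1, Y2=1; observed Y1=0, Y2=1. Eliminates g7 stuck-at-1, g8 stuck-at-0.
Only g1 stuck-at-0 is consistent with every test.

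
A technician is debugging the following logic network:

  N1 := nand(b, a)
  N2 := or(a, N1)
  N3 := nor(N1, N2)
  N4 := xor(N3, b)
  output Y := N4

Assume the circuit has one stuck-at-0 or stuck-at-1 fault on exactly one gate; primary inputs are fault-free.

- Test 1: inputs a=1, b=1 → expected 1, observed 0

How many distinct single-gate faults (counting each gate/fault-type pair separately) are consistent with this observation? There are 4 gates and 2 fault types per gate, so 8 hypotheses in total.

3

Fault-free: N1=0, N2=1, N3=0, N4=1 → 1. Observed 0.
  N1 stuck-at-0: output 1 ✗
  N1 stuck-at-1: output 1 ✗
  N2 stuck-at-0: output 0 ✓
  N2 stuck-at-1: output 1 ✗
  N3 stuck-at-0: output 1 ✗
  N3 stuck-at-1: output 0 ✓
  N4 stuck-at-0: output 0 ✓
  N4 stuck-at-1: output 1 ✗
Consistent faults: {N2 stuck-at-0, N3 stuck-at-1, N4 stuck-at-0} — 3 in all.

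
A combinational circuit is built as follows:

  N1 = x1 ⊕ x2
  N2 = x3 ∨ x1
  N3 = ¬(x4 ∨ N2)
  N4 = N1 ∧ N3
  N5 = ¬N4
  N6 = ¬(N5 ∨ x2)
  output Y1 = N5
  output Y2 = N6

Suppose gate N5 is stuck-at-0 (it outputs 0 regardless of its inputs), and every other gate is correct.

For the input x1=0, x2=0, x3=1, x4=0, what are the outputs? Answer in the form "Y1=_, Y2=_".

Propagate with N5 forced: N1=0, N2=1, N3=0, N4=0, N5=0 [stuck-at-0], N6=1.
So the outputs are Y1=0, Y2=1. (Without the fault they would be Y1=1, Y2=0.)

Y1=0, Y2=1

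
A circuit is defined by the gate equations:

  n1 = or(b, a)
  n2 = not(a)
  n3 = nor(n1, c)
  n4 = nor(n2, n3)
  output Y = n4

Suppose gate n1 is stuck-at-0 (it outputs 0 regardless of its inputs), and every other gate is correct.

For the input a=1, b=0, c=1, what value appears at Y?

Propagate with n1 forced: n1=0 [stuck-at-0], n2=0, n3=0, n4=1.
So Y = 1. (Same as the fault-free value — the fault is masked on this input.)

1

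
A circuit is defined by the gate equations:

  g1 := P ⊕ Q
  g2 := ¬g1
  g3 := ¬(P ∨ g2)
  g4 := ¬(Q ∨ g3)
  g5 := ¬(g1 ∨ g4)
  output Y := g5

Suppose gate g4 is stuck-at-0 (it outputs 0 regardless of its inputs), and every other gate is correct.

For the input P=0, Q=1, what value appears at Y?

Propagate with g4 forced: g1=1, g2=0, g3=1, g4=0 [stuck-at-0], g5=0.
So Y = 0. (Same as the fault-free value — the fault is masked on this input.)

0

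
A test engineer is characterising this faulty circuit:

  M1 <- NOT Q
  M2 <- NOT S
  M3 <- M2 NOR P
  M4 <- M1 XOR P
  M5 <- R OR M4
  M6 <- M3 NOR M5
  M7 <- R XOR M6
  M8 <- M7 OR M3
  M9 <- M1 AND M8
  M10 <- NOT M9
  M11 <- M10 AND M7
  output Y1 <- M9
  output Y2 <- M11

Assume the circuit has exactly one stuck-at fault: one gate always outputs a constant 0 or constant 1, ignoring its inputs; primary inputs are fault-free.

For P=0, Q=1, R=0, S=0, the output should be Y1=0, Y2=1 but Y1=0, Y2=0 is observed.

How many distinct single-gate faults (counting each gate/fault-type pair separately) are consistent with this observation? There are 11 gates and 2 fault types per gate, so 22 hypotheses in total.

Fault-free: M1=0, M2=1, M3=0, M4=0, M5=0, M6=1, M7=1, M8=1, M9=0, M10=1, M11=1 → Y1=0, Y2=1. Observed Y1=0, Y2=0.
  M1: stuck-at-1 ✓; others ✗
  M2: stuck-at-0 ✓; others ✗
  M3: stuck-at-1 ✓; others ✗
  M4: stuck-at-1 ✓; others ✗
  M5: stuck-at-1 ✓; others ✗
  M6: stuck-at-0 ✓; others ✗
  M7: stuck-at-0 ✓; others ✗
  M8: none of the 2 fault types match ✗
  M9: none of the 2 fault types match ✗
  M10: stuck-at-0 ✓; others ✗
  M11: stuck-at-0 ✓; others ✗
Consistent faults: {M1 stuck-at-1, M2 stuck-at-0, M3 stuck-at-1, M4 stuck-at-1, M5 stuck-at-1, M6 stuck-at-0, M7 stuck-at-0, M10 stuck-at-0, M11 stuck-at-0} — 9 in all.

9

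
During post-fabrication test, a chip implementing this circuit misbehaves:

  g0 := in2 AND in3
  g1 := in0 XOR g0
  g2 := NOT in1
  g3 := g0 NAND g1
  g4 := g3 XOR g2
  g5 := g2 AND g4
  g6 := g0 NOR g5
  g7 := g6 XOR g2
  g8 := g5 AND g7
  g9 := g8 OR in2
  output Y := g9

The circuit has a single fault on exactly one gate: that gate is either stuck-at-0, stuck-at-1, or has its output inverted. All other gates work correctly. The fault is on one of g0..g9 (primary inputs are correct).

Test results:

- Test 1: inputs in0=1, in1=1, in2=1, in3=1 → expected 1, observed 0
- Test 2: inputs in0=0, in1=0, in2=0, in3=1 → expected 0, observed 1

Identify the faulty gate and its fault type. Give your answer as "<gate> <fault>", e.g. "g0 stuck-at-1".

g9 inverted output

Fault-free values for test 1 (in0=1, in1=1, in2=1, in3=1): g0=1, g1=0, g2=0, g3=1, g4=1, g5=0, g6=0, g7=0, g8=0, g9=1, giving Y=1. Observed 0.
Test 1: faults giving observed 0 are {g9 stuck-at-0, g9 inverted output}.
Test 2 (in0=0, in1=0, in2=0, in3=1): fault-free g0=0, g1=0, g2=1, g3=1, g4=0, g5=0, g6=1, g7=0, g8=0, g9=0 → 0; observed 1. Eliminates g9 stuck-at-0.
Only g9 inverted output is consistent with every test.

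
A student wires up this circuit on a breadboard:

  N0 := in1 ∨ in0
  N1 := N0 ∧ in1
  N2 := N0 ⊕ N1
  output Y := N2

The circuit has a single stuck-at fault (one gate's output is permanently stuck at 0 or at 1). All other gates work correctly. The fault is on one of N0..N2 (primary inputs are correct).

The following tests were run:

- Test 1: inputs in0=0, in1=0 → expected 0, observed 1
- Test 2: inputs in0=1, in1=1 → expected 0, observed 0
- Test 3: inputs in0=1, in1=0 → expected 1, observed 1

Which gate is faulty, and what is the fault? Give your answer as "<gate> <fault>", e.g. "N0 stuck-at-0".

N0 stuck-at-1

Fault-free values for test 1 (in0=0, in1=0): N0=0, N1=0, N2=0, giving Y=0. Observed 1.
Test 1: faults giving observed 1 are {N0 stuck-at-1, N1 stuck-at-1, N2 stuck-at-1}.
Test 2 (in0=1, in1=1): fault-free N0=1, N1=1, N2=0 → 0; observed 0. Eliminates N2 stuck-at-1.
Test 3 (in0=1, in1=0): fault-free N0=1, N1=0, N2=1 → 1; observed 1. Eliminates N1 stuck-at-1.
Only N0 stuck-at-1 is consistent with every test.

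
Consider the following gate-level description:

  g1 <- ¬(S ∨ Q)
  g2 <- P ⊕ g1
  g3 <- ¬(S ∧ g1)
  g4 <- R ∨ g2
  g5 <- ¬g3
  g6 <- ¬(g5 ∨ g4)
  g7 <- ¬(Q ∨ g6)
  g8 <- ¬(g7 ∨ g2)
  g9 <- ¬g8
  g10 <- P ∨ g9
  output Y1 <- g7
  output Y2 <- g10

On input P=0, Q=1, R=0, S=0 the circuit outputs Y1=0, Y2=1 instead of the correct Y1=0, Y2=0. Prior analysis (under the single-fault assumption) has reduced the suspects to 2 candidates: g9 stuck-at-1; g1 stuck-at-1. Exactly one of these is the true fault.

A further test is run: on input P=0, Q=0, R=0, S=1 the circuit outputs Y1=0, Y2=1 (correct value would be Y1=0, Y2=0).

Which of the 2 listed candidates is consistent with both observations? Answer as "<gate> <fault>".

Evaluate each candidate on input P=0, Q=0, R=0, S=1:
  g9 stuck-at-1: g1=0, g2=0, g3=1, g4=0, g5=0, g6=1, g7=0, g8=1, g9=1 [stuck-at-1], g10=1 → Y1=0, Y2=1 — matches
  g1 stuck-at-1: g1=1 [stuck-at-1], g2=1, g3=0, g4=1, g5=1, g6=0, g7=1, g8=0, g9=1, g10=1 → Y1=1, Y2=1 — eliminated
Only g9 stuck-at-1 reproduces the observed Y1=0, Y2=1.

g9 stuck-at-1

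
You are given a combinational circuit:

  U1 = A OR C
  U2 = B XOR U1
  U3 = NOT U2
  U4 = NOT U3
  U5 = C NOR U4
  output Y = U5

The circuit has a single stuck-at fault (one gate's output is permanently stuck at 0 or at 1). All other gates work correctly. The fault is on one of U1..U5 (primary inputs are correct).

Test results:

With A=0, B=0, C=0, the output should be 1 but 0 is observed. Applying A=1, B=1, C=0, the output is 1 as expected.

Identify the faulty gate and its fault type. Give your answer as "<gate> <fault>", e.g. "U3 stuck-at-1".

U1 stuck-at-1

Fault-free values for test 1 (A=0, B=0, C=0): U1=0, U2=0, U3=1, U4=0, U5=1, giving Y=1. Observed 0.
Test 1: faults giving observed 0 are {U1 stuck-at-1, U2 stuck-at-1, U3 stuck-at-0, U4 stuck-at-1, U5 stuck-at-0}.
Test 2 (A=1, B=1, C=0): fault-free U1=1, U2=0, U3=1, U4=0, U5=1 → 1; observed 1. Eliminates U2 stuck-at-1, U3 stuck-at-0, U4 stuck-at-1, U5 stuck-at-0.
Only U1 stuck-at-1 is consistent with every test.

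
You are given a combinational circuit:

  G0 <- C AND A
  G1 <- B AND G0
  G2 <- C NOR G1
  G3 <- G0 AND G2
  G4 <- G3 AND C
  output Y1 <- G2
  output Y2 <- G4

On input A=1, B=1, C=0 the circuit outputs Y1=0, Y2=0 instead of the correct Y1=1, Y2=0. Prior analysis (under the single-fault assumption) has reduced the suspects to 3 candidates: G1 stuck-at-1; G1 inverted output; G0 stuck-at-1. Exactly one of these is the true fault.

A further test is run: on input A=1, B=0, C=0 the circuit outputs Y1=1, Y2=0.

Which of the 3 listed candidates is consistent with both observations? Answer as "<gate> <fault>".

G0 stuck-at-1

Evaluate each candidate on input A=1, B=0, C=0:
  G1 stuck-at-1: G0=0, G1=1 [stuck-at-1], G2=0, G3=0, G4=0 → Y1=0, Y2=0 — eliminated
  G1 inverted output: G0=0, G1=1 [inverted output], G2=0, G3=0, G4=0 → Y1=0, Y2=0 — eliminated
  G0 stuck-at-1: G0=1 [stuck-at-1], G1=0, G2=1, G3=1, G4=0 → Y1=1, Y2=0 — matches
Only G0 stuck-at-1 reproduces the observed Y1=1, Y2=0.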